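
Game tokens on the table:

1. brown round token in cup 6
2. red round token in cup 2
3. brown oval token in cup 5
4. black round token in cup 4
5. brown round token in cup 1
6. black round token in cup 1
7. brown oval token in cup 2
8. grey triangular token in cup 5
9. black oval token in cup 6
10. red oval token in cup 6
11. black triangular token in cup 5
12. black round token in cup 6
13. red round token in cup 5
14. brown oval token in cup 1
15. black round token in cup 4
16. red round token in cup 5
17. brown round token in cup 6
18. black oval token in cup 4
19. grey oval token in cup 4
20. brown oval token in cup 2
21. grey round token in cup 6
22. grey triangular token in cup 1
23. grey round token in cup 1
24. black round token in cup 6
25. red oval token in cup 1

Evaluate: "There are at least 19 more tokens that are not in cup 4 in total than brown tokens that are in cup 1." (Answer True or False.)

True

tokens that are not in cup 4: 21.
brown tokens in cup 1: 2.
The claim requires 21 − 2 = 19 ≥ 19, which holds.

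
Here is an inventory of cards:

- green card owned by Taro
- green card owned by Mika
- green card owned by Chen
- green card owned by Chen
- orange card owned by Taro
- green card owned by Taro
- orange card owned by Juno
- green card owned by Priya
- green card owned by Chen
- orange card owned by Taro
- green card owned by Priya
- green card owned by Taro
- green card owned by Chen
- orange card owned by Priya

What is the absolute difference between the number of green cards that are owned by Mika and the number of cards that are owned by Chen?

3

green cards owned by Mika: 1. cards owned by Chen: 4.
|1 − 4| = 4 − 1 = 3.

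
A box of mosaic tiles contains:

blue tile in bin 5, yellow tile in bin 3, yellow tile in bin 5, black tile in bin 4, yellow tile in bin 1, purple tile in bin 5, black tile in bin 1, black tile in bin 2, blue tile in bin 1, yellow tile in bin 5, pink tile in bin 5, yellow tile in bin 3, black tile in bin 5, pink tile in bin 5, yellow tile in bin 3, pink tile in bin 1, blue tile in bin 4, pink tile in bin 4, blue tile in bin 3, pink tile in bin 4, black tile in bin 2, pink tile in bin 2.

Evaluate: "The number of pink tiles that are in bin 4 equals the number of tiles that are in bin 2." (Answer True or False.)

False

pink tiles in bin 4: 2.
tiles in bin 2: 3.
The claim requires 2 = 3, which does not hold.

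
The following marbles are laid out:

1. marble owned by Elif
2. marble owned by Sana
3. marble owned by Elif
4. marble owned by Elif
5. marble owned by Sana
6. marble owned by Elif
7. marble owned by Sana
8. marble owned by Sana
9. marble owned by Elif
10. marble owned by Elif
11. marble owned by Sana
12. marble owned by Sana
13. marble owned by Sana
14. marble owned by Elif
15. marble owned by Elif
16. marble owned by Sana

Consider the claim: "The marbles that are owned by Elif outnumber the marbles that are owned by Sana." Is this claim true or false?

marbles owned by Elif: 8.
marbles owned by Sana: 8.
The claim requires 8 > 8, which does not hold.

False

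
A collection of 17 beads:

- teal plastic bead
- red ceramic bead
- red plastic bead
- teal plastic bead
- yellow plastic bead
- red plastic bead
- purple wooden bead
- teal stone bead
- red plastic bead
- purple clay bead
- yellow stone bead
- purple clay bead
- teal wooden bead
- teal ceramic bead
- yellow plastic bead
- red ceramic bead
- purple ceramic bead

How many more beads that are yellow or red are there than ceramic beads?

4

beads that are yellow or red: 8.
ceramic beads: 4.
8 − 4 = 4.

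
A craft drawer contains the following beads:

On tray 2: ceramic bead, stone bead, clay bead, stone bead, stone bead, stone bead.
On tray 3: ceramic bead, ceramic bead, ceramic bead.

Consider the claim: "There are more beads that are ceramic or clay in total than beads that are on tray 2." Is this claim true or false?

False

beads that are ceramic or clay: 5.
beads on tray 2: 6.
The claim requires 5 > 6, which does not hold.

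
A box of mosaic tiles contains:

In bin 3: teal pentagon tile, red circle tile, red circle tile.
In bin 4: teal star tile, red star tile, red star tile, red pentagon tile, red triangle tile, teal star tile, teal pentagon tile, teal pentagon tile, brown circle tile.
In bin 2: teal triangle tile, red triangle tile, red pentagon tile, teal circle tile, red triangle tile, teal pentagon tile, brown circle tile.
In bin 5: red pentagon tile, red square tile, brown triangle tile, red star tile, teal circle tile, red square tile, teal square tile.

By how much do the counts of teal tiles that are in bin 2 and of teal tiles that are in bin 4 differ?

teal tiles in bin 2: 3. teal tiles in bin 4: 4.
|3 − 4| = 4 − 3 = 1.

1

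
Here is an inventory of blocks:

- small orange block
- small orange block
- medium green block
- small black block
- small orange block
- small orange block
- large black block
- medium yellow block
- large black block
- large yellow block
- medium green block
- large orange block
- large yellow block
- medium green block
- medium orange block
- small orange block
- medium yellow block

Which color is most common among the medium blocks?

green

Counts by color (restricted to medium blocks): green 3, yellow 2, orange 1.
The maximum is 3, held uniquely by green.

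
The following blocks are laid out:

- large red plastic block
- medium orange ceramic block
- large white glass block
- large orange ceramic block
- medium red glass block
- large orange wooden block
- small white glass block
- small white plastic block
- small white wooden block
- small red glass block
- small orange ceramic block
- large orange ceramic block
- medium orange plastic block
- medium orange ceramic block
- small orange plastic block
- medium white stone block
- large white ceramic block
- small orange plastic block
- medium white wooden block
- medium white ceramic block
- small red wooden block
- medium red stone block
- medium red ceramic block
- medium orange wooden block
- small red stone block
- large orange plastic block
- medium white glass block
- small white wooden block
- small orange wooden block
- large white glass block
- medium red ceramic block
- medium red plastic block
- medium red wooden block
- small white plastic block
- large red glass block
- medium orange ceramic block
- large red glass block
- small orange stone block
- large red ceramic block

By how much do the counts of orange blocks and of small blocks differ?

1

orange blocks: 14. small blocks: 13.
|14 − 13| = 14 − 13 = 1.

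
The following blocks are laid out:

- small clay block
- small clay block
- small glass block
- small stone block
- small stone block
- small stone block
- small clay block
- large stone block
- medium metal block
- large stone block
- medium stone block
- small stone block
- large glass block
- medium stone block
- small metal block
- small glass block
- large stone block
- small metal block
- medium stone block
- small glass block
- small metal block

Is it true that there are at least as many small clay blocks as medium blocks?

False

small clay blocks: 3.
medium blocks: 4.
The claim requires 3 ≥ 4, which does not hold.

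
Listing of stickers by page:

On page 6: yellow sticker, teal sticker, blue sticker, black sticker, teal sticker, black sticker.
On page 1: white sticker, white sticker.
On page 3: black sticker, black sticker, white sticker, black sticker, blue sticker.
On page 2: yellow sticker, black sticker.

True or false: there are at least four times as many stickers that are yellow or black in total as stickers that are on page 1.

|stickers that are yellow or black| = 8.
|stickers on page 1| = 2.
The claim requires 8 ≥ 4 × 2 = 8, which holds.

True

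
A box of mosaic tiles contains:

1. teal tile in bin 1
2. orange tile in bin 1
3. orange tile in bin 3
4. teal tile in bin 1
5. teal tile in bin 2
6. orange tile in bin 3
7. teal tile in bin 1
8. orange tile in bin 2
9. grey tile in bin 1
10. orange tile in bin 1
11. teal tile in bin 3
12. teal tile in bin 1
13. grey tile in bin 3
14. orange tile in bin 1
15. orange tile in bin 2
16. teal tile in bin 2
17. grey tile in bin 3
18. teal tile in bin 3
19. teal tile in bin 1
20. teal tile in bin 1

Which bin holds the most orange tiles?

bin 1

Counts by bin (restricted to orange tiles): bin 1→3, bin 2→2, bin 3→2.
The maximum is 3, held uniquely by bin 1.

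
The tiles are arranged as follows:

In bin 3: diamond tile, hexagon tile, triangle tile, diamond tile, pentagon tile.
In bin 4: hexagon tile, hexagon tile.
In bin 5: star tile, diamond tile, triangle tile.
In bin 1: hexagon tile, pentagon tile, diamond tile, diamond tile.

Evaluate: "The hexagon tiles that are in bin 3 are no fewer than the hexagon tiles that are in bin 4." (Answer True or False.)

False

There is 1 hexagon tile in bin 3.
There are 2 hexagon tiles in bin 4.
The claim requires 1 ≥ 2, which does not hold.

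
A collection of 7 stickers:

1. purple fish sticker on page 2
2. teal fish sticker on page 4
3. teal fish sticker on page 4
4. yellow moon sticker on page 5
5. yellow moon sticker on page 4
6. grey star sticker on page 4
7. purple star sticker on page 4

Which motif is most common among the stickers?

Counts by motif: fish 3, star 2, moon 2.
The maximum is 3, held uniquely by fish.

fish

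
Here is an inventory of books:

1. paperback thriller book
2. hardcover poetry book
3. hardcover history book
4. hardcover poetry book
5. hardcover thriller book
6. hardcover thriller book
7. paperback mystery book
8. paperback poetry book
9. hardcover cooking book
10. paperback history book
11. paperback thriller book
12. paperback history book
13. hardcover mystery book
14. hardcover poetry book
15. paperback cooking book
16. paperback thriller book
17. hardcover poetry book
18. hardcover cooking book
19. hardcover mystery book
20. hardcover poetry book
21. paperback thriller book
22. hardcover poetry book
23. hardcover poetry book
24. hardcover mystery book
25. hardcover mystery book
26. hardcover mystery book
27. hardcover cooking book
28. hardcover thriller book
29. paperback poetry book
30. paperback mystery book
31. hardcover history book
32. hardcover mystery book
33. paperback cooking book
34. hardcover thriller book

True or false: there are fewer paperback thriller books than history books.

False

|paperback thriller books| = 4.
|history books| = 4.
The claim requires 4 < 4, which does not hold.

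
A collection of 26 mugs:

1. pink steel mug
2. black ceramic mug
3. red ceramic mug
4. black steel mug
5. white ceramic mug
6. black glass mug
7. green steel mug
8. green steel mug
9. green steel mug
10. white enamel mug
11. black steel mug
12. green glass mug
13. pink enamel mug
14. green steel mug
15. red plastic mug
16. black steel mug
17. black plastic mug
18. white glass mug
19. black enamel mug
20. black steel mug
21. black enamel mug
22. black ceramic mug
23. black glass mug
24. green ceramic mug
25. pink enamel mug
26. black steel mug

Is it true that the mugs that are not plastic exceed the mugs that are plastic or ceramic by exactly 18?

|mugs that are not plastic| = 24.
|mugs that are plastic or ceramic| = 7.
The claim requires 24 − 7 (= 17) to equal 18, which does not hold.

False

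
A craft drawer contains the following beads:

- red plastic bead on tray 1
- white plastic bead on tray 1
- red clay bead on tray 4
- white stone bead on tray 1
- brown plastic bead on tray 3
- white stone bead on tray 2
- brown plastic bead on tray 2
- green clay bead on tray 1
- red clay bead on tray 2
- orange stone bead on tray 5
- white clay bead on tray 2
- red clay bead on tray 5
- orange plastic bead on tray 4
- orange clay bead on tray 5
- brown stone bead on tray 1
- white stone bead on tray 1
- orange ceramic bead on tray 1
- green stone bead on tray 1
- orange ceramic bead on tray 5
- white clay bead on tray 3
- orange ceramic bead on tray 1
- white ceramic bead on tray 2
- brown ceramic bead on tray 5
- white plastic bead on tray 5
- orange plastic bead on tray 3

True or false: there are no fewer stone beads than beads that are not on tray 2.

False

|stone beads| = 6.
|beads that are not on tray 2| = 20.
The claim requires 6 ≥ 20, which does not hold.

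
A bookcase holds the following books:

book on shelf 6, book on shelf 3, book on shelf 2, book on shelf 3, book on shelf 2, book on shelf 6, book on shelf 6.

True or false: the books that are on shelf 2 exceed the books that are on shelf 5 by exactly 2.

books on shelf 2: 2.
books on shelf 5: 0.
The claim requires 2 − 0 (= 2) to equal 2, which holds.

True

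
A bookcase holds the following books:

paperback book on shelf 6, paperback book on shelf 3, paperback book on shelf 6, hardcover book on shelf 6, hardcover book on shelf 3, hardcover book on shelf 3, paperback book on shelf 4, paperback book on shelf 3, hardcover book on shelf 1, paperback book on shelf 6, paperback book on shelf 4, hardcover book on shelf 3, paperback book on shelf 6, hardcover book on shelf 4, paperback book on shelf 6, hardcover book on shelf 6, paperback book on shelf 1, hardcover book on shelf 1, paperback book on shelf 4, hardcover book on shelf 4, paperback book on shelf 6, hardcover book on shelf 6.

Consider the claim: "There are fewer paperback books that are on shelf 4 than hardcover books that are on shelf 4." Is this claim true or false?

paperback books on shelf 4: 3.
hardcover books on shelf 4: 2.
The claim requires 3 < 2, which does not hold.

False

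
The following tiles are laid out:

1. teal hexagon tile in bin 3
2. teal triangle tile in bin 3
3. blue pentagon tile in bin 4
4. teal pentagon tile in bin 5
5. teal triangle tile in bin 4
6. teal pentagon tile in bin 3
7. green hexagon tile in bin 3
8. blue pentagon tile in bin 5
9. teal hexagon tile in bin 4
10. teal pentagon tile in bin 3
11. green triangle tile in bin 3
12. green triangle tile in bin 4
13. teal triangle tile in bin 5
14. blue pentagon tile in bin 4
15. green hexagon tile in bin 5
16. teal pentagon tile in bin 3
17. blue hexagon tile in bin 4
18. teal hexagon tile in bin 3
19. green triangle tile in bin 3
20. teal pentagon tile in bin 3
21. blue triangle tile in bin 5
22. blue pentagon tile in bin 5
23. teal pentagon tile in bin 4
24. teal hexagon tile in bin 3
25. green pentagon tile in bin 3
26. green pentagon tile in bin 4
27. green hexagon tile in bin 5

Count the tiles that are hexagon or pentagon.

hexagon: 8; pentagon: 12; together 8 + 12 = 20.

20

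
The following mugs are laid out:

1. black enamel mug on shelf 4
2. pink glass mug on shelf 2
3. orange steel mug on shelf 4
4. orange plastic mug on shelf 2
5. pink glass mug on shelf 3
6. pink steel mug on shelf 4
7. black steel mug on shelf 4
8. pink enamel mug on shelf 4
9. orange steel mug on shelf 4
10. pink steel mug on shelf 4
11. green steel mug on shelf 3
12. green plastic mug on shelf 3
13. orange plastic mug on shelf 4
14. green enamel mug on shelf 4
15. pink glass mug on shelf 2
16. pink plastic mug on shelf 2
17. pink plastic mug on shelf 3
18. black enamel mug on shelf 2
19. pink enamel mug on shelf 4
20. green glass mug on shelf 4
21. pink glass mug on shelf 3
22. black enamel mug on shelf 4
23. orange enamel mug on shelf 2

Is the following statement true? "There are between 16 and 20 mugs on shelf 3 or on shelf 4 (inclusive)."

mugs on shelf 3 or on shelf 4: 17.
The claim requires 16 ≤ 17 ≤ 20, which holds.

True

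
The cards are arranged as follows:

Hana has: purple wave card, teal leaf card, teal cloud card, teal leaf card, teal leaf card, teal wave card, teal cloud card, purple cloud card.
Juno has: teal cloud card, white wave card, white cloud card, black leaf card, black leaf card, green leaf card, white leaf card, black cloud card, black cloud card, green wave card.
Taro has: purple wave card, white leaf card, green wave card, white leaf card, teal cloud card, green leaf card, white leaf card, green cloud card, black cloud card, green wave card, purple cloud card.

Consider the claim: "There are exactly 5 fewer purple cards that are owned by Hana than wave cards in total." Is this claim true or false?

True

purple cards owned by Hana: 2.
wave cards: 7.
The claim requires 7 − 2 (= 5) to equal 5, which holds.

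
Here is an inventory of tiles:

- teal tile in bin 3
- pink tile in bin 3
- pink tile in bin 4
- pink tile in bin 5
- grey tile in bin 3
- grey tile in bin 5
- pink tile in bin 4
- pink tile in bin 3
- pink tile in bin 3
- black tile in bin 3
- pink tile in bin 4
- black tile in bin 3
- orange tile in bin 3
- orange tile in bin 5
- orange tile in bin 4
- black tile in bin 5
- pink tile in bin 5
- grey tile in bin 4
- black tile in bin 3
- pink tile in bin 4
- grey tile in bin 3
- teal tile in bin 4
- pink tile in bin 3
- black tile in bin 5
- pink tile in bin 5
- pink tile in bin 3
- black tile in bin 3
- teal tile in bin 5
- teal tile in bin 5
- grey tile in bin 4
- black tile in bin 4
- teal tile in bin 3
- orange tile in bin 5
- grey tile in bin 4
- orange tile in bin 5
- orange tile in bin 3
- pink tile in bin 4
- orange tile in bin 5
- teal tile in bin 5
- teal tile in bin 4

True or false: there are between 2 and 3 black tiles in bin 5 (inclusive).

There are 2 black tiles in bin 5.
The claim requires 2 ≤ 2 ≤ 3, which holds.

True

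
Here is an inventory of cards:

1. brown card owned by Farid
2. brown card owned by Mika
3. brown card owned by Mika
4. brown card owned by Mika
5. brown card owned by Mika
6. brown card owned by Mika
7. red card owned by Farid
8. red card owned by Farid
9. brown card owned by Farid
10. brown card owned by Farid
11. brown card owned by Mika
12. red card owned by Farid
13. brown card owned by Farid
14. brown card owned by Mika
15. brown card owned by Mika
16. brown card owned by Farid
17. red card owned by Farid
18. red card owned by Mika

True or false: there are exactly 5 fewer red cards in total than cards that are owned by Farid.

False

|red cards| = 5.
|cards owned by Farid| = 9.
The claim requires 9 − 5 (= 4) to equal 5, which does not hold.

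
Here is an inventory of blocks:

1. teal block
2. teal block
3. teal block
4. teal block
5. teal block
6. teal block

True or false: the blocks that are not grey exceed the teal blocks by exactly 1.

False

There are 6 blocks that are not grey.
There are 6 teal blocks.
The claim requires 6 − 6 (= 0) to equal 1, which does not hold.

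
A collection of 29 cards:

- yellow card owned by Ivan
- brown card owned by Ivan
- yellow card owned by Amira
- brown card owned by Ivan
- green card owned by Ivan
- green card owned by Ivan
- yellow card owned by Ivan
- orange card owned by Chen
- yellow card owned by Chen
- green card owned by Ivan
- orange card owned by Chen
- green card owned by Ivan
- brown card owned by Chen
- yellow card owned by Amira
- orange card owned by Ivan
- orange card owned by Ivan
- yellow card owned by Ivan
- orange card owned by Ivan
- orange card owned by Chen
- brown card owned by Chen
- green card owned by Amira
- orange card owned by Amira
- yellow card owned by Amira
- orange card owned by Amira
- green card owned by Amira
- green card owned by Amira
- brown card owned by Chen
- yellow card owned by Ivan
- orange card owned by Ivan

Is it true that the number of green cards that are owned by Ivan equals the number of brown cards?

Count of green cards owned by Ivan: 4.
There are 5 brown cards.
The claim requires 4 = 5, which does not hold.

False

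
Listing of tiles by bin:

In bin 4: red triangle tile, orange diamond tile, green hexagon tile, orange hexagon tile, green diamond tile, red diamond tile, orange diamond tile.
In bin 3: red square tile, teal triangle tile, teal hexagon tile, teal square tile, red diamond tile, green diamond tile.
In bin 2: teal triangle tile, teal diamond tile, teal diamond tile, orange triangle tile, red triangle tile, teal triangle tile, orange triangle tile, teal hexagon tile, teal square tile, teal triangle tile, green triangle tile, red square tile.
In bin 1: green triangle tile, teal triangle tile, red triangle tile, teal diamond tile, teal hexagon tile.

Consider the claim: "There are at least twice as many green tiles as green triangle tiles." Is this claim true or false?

True

green tiles: 5.
green triangle tiles: 2.
The claim requires 5 ≥ 2 × 2 = 4, which holds.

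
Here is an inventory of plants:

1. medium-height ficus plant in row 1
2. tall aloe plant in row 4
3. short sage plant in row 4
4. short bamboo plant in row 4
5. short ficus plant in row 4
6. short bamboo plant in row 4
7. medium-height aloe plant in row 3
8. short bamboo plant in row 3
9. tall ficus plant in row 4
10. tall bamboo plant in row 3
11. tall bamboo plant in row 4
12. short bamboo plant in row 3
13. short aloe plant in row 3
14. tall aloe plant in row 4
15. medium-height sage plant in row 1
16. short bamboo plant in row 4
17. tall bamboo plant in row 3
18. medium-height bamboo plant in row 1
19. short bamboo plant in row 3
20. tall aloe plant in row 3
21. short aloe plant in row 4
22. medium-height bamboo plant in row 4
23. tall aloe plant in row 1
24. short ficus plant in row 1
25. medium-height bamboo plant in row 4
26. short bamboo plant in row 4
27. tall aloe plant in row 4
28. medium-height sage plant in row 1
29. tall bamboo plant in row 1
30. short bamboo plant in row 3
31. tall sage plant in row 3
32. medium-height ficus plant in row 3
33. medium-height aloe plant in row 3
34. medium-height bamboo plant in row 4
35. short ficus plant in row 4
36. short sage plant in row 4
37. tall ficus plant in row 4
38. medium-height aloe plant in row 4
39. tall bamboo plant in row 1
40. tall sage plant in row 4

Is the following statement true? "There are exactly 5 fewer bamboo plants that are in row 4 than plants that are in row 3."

|bamboo plants in row 4| = 8.
|plants in row 3| = 12.
The claim requires 12 − 8 (= 4) to equal 5, which does not hold.

False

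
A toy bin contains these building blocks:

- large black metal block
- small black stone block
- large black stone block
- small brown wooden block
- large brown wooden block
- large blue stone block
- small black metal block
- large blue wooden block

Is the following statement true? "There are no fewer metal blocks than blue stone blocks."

True

metal blocks: 2.
blue stone blocks: 1.
The claim requires 2 ≥ 1, which holds.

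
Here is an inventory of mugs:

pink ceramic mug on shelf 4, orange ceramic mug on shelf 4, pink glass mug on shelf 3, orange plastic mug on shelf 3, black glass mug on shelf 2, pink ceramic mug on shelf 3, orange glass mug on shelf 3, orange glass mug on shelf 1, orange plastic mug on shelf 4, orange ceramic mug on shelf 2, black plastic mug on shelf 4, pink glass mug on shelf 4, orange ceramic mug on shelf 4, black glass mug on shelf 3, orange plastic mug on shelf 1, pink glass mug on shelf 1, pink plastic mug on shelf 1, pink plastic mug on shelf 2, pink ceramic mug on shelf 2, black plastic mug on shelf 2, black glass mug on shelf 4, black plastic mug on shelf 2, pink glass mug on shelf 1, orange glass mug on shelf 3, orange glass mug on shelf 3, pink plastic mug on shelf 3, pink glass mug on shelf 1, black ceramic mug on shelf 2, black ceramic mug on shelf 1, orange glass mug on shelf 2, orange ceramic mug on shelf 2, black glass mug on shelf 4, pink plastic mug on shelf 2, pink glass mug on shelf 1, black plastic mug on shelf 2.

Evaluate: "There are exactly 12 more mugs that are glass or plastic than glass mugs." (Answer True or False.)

False

There are 26 mugs that are glass or plastic.
There are 15 glass mugs.
The claim requires 26 − 15 (= 11) to equal 12, which does not hold.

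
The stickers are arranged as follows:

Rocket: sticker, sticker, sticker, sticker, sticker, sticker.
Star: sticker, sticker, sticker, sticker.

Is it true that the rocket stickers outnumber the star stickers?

|rocket stickers| = 6.
|star stickers| = 4.
The claim requires 6 > 4, which holds.

True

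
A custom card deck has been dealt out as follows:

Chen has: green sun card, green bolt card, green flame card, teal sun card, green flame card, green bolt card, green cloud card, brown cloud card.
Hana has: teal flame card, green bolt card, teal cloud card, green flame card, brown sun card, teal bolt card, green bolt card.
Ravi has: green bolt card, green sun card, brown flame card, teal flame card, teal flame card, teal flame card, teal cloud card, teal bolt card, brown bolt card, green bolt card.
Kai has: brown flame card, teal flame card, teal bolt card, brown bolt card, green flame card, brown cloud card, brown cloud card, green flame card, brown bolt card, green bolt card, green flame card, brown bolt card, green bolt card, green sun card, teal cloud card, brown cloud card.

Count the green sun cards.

3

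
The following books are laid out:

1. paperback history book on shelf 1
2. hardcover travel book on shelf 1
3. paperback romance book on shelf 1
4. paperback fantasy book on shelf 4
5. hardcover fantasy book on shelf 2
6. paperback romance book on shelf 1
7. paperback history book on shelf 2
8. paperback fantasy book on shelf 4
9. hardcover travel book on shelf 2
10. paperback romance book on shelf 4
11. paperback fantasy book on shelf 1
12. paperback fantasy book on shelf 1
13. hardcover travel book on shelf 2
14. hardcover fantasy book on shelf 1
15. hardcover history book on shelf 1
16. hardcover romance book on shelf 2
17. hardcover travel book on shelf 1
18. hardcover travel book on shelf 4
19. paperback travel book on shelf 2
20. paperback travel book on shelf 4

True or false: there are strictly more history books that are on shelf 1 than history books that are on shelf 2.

True

There are 2 history books on shelf 1.
There is 1 history book on shelf 2.
The claim requires 2 > 1, which holds.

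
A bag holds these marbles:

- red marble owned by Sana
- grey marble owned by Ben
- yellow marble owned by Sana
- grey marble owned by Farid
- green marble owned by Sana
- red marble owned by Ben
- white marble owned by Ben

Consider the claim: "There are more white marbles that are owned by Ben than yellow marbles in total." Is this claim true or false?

|white marbles owned by Ben| = 1.
|yellow marbles| = 1.
The claim requires 1 > 1, which does not hold.

False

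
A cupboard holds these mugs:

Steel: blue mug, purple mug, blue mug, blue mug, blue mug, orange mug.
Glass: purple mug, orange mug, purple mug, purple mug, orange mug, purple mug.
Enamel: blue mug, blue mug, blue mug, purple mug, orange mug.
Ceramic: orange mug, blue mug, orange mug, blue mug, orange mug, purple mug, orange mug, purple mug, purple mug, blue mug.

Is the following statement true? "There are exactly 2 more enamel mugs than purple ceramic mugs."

True

enamel mugs: 5.
purple ceramic mugs: 3.
The claim requires 5 − 3 (= 2) to equal 2, which holds.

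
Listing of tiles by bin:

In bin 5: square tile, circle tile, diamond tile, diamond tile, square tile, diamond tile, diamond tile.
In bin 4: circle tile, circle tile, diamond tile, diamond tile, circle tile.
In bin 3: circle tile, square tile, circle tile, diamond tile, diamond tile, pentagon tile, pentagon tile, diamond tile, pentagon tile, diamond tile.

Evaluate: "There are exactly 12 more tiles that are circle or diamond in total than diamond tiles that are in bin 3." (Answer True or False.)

True

There are 16 tiles that are circle or diamond.
There are 4 diamond tiles in bin 3.
The claim requires 16 − 4 (= 12) to equal 12, which holds.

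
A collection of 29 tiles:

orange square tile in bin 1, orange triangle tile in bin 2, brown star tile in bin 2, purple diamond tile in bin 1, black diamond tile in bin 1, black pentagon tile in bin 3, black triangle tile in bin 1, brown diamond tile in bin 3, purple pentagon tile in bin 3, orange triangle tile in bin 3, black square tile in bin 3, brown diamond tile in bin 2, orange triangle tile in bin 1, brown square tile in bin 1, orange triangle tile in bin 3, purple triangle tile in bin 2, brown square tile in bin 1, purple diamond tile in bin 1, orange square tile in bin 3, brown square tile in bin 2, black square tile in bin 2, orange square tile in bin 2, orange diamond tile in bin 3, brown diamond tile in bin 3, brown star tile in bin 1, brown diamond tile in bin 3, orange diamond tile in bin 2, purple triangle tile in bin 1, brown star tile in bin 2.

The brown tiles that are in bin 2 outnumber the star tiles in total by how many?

1

brown tiles in bin 2: 4.
star tiles: 3.
4 − 3 = 1.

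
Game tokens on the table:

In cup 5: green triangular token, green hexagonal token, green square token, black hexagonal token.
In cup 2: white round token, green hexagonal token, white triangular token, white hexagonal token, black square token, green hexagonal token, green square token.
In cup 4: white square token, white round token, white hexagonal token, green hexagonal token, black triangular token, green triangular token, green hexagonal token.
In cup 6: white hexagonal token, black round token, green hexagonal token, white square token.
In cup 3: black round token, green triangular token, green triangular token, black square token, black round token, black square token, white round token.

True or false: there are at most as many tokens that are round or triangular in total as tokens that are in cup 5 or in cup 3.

There are 12 tokens that are round or triangular.
There are 11 tokens in cup 5 or in cup 3.
The claim requires 12 ≤ 11, which does not hold.

False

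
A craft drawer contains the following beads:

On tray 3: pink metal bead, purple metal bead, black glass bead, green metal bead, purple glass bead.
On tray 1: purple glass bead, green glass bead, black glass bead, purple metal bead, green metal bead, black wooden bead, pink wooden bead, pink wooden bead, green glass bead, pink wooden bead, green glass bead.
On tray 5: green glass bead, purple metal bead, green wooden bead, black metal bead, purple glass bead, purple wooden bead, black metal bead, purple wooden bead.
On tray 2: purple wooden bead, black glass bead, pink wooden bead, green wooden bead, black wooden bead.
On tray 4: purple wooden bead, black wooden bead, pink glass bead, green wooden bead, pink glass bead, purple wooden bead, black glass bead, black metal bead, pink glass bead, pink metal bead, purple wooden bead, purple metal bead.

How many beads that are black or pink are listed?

black: 10; pink: 9; together 10 + 9 = 19.

19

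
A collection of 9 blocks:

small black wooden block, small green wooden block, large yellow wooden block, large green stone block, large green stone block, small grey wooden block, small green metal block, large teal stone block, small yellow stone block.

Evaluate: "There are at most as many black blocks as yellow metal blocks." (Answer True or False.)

False

There is 1 black block.
There are 0 yellow metal blocks.
The claim requires 1 ≤ 0, which does not hold.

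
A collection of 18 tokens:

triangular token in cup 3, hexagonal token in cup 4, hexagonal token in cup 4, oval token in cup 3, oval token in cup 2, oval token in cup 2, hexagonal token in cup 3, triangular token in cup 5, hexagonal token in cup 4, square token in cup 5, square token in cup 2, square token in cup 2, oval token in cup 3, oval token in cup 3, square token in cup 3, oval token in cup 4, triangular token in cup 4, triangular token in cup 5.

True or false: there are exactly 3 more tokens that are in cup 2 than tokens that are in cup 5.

False

tokens in cup 2: 4.
tokens in cup 5: 3.
The claim requires 4 − 3 (= 1) to equal 3, which does not hold.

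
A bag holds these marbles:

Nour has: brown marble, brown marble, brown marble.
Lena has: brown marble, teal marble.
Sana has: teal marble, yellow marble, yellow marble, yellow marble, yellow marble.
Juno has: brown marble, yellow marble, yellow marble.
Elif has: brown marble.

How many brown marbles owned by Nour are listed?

3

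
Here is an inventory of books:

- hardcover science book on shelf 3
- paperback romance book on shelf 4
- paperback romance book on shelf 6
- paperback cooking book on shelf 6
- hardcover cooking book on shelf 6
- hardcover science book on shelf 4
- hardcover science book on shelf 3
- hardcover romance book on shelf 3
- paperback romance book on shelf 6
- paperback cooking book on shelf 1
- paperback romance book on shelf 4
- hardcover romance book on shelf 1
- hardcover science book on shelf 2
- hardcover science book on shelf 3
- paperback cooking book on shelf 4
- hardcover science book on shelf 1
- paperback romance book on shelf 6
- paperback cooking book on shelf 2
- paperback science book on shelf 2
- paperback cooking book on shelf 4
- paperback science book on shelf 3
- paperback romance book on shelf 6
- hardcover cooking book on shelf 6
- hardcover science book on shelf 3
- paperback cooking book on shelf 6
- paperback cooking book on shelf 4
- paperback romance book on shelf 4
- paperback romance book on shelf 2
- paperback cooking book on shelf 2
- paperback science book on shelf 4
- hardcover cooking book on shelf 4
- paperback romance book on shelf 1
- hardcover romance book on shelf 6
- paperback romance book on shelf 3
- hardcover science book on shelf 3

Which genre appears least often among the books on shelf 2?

romance

Counts by genre (restricted to books on shelf 2): science 2, cooking 2, romance 1.
The minimum is 1, held uniquely by romance.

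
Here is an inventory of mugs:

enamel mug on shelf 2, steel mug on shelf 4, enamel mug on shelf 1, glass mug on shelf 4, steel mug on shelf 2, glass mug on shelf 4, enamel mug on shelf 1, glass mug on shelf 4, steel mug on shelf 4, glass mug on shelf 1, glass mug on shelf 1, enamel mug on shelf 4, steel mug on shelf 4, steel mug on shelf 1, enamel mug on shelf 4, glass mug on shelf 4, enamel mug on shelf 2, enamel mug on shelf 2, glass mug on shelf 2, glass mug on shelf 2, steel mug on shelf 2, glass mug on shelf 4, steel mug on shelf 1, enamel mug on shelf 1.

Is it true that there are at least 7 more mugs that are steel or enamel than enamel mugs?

There are 15 mugs that are steel or enamel.
There are 8 enamel mugs.
The claim requires 15 − 8 = 7 ≥ 7, which holds.

True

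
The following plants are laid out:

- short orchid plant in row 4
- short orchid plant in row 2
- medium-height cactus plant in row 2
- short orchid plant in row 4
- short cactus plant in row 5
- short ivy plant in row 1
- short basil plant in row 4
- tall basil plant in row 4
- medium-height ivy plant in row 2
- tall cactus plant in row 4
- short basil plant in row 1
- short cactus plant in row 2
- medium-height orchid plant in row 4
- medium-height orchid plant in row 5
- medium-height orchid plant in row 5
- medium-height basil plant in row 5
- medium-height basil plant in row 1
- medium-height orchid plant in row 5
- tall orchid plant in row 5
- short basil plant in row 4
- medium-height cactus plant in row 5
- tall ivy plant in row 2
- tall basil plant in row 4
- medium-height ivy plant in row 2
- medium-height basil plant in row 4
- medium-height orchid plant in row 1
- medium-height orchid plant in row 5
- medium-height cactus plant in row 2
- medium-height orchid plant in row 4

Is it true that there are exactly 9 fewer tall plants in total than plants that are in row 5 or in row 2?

|tall plants| = 5.
|plants in row 5 or in row 2| = 15.
The claim requires 15 − 5 (= 10) to equal 9, which does not hold.

False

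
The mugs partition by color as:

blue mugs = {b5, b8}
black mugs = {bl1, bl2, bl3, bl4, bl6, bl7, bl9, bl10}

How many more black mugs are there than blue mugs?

black mugs: 8.
blue mugs: 2.
8 − 2 = 6.

6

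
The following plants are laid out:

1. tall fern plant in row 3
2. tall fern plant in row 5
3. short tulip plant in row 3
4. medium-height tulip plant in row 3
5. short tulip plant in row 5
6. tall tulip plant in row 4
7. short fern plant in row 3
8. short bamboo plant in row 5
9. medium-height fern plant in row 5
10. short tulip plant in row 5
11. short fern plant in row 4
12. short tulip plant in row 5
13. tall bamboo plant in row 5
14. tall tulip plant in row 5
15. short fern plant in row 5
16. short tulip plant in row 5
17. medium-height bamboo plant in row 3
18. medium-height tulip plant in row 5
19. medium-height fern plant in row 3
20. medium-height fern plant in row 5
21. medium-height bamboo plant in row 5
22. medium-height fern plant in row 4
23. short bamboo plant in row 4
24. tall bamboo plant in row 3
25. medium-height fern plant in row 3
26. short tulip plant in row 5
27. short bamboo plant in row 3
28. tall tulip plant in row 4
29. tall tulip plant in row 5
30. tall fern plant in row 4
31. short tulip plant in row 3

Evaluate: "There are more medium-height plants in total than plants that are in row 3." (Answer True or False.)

False

|medium-height plants| = 9.
|plants in row 3| = 10.
The claim requires 9 > 10, which does not hold.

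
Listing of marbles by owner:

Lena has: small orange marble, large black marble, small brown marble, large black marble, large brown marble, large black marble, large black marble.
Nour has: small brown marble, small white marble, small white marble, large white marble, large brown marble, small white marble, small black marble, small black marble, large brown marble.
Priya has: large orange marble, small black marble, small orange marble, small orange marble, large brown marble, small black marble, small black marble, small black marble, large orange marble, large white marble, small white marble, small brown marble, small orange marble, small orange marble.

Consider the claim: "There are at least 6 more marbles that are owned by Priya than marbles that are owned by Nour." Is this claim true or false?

|marbles owned by Priya| = 14.
|marbles owned by Nour| = 9.
The claim requires 14 − 9 = 5 ≥ 6, which does not hold.

False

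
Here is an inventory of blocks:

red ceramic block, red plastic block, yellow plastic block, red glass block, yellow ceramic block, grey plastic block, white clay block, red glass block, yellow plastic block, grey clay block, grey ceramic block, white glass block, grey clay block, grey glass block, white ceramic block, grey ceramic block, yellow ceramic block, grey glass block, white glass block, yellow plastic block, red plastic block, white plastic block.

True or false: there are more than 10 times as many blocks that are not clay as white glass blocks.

|blocks that are not clay| = 19.
|white glass blocks| = 2.
The claim requires 19 > 10 × 2 = 20, which does not hold.

False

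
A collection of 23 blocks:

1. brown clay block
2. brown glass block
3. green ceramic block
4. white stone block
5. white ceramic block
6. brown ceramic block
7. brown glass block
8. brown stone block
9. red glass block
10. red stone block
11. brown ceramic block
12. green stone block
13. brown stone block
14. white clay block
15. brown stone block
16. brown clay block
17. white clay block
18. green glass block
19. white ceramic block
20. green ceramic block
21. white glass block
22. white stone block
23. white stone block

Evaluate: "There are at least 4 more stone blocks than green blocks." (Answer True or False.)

True

|stone blocks| = 8.
|green blocks| = 4.
The claim requires 8 − 4 = 4 ≥ 4, which holds.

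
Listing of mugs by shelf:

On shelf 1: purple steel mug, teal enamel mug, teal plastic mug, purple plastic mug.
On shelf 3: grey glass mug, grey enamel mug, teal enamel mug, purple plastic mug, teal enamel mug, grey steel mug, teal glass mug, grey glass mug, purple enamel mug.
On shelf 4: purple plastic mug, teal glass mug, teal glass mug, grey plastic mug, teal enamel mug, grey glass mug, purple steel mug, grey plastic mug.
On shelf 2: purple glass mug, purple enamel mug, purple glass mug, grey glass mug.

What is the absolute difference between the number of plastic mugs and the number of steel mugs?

3

plastic mugs: 6. steel mugs: 3.
|6 − 3| = 6 − 3 = 3.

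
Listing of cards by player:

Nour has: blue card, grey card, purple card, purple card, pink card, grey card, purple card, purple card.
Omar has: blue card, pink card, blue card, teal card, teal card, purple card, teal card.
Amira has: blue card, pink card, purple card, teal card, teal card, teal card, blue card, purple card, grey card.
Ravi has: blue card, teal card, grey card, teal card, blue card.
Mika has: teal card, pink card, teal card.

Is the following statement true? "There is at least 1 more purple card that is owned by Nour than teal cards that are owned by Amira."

|purple cards owned by Nour| = 4.
|teal cards owned by Amira| = 3.
The claim requires 4 − 3 = 1 ≥ 1, which holds.

True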